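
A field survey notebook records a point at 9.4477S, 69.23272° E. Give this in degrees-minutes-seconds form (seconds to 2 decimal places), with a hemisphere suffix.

φ: 0.447700 × 60 = 26.86200′ → 26′, remainder × 60 = 51.7200″
Lon: 0.232720 × 60 = 13.96320′ → 13′, remainder × 60 = 57.7920″

9°26′51.72″ S, 69°13′57.79″ E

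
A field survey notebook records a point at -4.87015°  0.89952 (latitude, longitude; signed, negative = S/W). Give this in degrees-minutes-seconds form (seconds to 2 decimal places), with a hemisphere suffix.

4°52′12.54″ S, 0°53′58.27″ E

Latitude is negative → S; |value| = 4.870150
φ: whole degrees 4; 52.20900′ → 52′ and 12.5400″
λ: 0.899520 × 60 = 53.97120′ → 53′, remainder × 60 = 58.2720″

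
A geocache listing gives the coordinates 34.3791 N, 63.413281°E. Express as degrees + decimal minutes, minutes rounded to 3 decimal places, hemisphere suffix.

34° 22.746′ N, 63° 24.797′ E

φ: minutes = (34.379100 − 34) × 60 = 22.74600
λ: fractional part 0.413281 → 24.79686 minutes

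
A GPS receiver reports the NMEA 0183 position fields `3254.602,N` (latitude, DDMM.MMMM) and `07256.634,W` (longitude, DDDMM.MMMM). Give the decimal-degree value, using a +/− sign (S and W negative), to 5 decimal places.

Latitude: degrees = first 2 digits = 32, minutes = 54.602; 32 + 54.602/60 = 32.910033
N → positive
λ: degrees = first 3 digits = 72, minutes = 56.634; 72 + 56.634/60 = 72.943900
hemisphere W, so the sign is −

32.91003, -72.94390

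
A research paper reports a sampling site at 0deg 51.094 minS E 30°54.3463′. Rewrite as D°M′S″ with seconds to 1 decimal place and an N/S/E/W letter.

Lat: 51.09400′ → 51′ and 0.09400 × 60 = 5.640″
λ: fractional minutes 0.34630 × 60 = 20.778″

0°51′5.6″ S, 30°54′20.8″ E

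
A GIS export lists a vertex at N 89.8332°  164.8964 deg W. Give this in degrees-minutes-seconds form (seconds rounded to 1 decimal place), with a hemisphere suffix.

Latitude: 0.833200 × 60 = 49.99200′ → 49′, remainder × 60 = 59.520″
λ: 0.896400 × 60 = 53.78400′ → 53′, remainder × 60 = 47.040″

89°49′59.5″ N, 164°53′47.0″ W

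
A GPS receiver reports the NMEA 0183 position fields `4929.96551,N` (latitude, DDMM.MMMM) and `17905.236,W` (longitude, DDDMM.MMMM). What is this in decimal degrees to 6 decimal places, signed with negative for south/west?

Lat: degrees = first 2 digits = 49, minutes = 29.96551; 49 + 29.96551/60 = 49.4994252
N → positive
Lon: degrees = first 3 digits = 179, minutes = 5.236; 179 + 5.236/60 = 179.0872667
W → negative

49.499425, -179.087267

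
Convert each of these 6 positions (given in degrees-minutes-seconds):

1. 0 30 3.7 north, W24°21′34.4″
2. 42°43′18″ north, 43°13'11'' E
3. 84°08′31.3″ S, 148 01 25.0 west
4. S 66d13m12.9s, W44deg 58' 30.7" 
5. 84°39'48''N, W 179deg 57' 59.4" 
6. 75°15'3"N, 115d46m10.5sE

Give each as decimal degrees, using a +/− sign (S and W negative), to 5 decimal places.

1. 0.50103, -24.35956
2. 42.72167, 43.21972
3. -84.14203, -148.02361
4. -66.22025, -44.97519
5. 84.66333, -179.96650
6. 75.25083, 115.76958

Point 1:
  Lat: 0° + 30/60 + 3.7/3600 = 0 + 0.500000 + 0.001028 = 0.501028
  N → positive
  Lon: 24° + 21/60 + 34.4/3600 = 24 + 0.350000 + 0.009556 = 24.359556
  W → negative
Point 2:
  Lat: 42 + 43/60 + 18/3600 = 42.721667
  N ⇒ keep positive
  Lon: 13′ + 11″ = 13.18333′; 43 + 13.18333/60 = 43.219722
  E → positive
Point 3:
  φ: 84 + 8/60 + 31.3/3600 = 84.142028
  hemisphere S, so the sign is −
  Longitude: 1′ + 25″ = 1.41667′; 148 + 1.41667/60 = 148.023611
  W ⇒ negate
Point 4:
  φ: 66 + 13/60 + 12.9/3600 = 66.220250
  S → negative
  Longitude: 44 + 58/60 + 30.7/3600 = 44.975194
  hemisphere W, so the sign is −
Point 5:
  φ: 84° + 39/60 + 48/3600 = 84 + 0.650000 + 0.013333 = 84.663333
  N ⇒ keep positive
  λ: 179° + 57/60 + 59.4/3600 = 179 + 0.950000 + 0.016500 = 179.966500
  W ⇒ negate
Point 6:
  Latitude: 15′ + 3″ = 15.05000′; 75 + 15.05000/60 = 75.250833
  N → positive
  Longitude: 115 + 46/60 + 10.5/3600 = 115.769583
  E ⇒ keep positive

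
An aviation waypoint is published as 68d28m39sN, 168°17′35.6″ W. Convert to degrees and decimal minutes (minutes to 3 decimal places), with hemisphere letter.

Latitude: seconds/60 = 0.65000; minutes = 28 + 0.65000 = 28.65000
Longitude: 17 + 35.6/60 = 17.59333′

68° 28.650′ N, 168° 17.593′ W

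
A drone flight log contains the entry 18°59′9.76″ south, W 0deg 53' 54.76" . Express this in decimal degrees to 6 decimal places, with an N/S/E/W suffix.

φ: 59′ + 9.76″ = 59.16267′; 18 + 59.16267/60 = 18.9860444
Lon: 0° + 53/60 + 54.76/3600 = 0 + 0.883333 + 0.015211 = 0.8985444

18.986044° S, 0.898544° W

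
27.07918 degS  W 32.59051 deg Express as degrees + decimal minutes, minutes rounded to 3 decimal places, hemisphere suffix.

27° 4.751′ S, 32° 35.431′ W

Latitude: minutes = (27.079180 − 27) × 60 = 4.75080
λ: minutes = (32.590510 − 32) × 60 = 35.43060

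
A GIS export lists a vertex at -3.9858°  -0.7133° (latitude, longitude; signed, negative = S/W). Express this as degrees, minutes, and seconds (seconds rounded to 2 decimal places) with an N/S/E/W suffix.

Latitude is negative → S; |value| = 3.985800
Lat: whole degrees 3; 59.14800′ → 59′ and 8.8800″
Longitude is negative → W; |value| = 0.713300
Longitude: 0.713300 × 60 = 42.79800′ → 42′, remainder × 60 = 47.8800″

3°59′8.88″ S, 0°42′47.88″ W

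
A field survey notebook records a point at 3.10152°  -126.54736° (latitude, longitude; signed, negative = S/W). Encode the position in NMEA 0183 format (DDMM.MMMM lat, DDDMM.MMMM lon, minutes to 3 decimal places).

0306.091,N / 12632.842,W

Latitude: minutes = (3.101520 − 3) × 60 = 6.09120
Longitude is negative → W; |value| = 126.547360
Lon: fractional part 0.547360 → 32.84160 minutes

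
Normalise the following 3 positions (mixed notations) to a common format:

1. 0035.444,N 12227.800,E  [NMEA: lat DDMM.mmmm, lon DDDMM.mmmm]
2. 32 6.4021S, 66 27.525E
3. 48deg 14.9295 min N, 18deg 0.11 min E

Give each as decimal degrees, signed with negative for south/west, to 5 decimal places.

Point 1:
  φ: degrees = first 2 digits = 0, minutes = 35.444; 0 + 35.444/60 = 0.590733
  N → positive
  Longitude: degrees = first 3 digits = 122, minutes = 27.8; 122 + 27.8/60 = 122.463333
  E ⇒ keep positive
Point 2:
  Latitude: 32 + 6.4021/60 = 32.106702
  S ⇒ negate
  Longitude: 27.525′ = 0.458750°; total 66.458750
  E → positive
Point 3:
  φ: 14.9295′ = 0.248825°; total 48.248825
  N ⇒ keep positive
  Longitude: 0.11′ = 0.001833°; total 18.001833
  E ⇒ keep positive

1. 0.59073, 122.46333
2. -32.10670, 66.45875
3. 48.24883, 18.00183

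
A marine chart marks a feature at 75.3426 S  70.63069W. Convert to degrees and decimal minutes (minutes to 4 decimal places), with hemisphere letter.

Latitude: minutes = (75.342600 − 75) × 60 = 20.556000
λ: fractional part 0.630690 → 37.841400 minutes

75° 20.5560′ S, 70° 37.8414′ W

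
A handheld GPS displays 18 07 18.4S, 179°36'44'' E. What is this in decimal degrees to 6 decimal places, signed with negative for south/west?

-18.121778, 179.612222

φ: 18° + 7/60 + 18.4/3600 = 18 + 0.116667 + 0.005111 = 18.1217778
S → negative
Lon: 179° + 36/60 + 44/3600 = 179 + 0.600000 + 0.012222 = 179.6122222
E ⇒ keep positive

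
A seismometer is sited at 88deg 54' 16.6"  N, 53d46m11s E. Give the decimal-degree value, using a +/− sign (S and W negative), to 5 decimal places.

88.90461, 53.76972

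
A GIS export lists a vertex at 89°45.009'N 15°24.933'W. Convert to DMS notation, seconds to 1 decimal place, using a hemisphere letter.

φ: fractional minutes 0.00900 × 60 = 0.540″
Longitude: 24.93300′ → 24′ and 0.93300 × 60 = 55.980″

89°45′0.5″ N, 15°24′56.0″ W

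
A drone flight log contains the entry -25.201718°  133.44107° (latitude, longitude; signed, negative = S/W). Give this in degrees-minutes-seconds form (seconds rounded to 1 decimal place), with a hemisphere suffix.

25°12′6.2″ S, 133°26′27.9″ E

Latitude is negative → S; |value| = 25.201718
φ: 0.201718 × 60 = 12.10308′ → 12′, remainder × 60 = 6.185″
Lon: whole degrees 133; 26.46420′ → 26′ and 27.852″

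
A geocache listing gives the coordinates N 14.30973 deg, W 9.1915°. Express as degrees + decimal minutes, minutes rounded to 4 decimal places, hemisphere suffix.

14° 18.5838′ N, 9° 11.4900′ W

φ: 14° + 0.309730 × 60 = 14° 18.583800′
Lon: fractional part 0.191500 → 11.490000 minutes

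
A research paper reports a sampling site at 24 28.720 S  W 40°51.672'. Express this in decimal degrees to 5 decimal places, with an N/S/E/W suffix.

24.47867° S, 40.86120° W

Lat: 28.72′ = 0.478667°; total 24.478667
Lon: 51.672′ = 0.861200°; total 40.861200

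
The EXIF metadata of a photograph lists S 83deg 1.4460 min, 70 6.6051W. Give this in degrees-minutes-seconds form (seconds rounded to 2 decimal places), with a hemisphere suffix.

83°01′26.76″ S, 70°06′36.31″ W

Latitude: fractional minutes 0.44600 × 60 = 26.7600″
Longitude: 6.60510′ → 6′ and 0.60510 × 60 = 36.3060″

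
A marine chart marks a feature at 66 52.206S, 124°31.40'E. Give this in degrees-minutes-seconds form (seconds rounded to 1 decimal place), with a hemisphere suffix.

66°52′12.4″ S, 124°31′24.0″ E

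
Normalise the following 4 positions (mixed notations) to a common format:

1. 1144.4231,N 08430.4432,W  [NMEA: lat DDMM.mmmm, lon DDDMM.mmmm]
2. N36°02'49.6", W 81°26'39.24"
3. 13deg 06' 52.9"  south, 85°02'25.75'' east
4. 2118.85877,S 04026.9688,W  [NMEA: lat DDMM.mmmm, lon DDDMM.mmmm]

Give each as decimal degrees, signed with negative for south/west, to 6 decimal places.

Point 1:
  Lat: split at 2 digits → 11° and 44.4231′; 11 + 44.4231/60 = 11.7403850
  N → positive
  Longitude: split at 3 digits → 084° and 30.4432′; 84 + 30.4432/60 = 84.5073867
  hemisphere W, so the sign is −
Point 2:
  φ: 2′ + 49.6″ = 2.82667′; 36 + 2.82667/60 = 36.0471111
  N ⇒ keep positive
  Lon: 81° + 26/60 + 39.24/3600 = 81 + 0.433333 + 0.010900 = 81.4442333
  W ⇒ negate
Point 3:
  Lat: 13 + 6/60 + 52.9/3600 = 13.1146944
  S ⇒ negate
  Longitude: 85 + 2/60 + 25.75/3600 = 85.0404861
  E → positive
Point 4:
  φ: degrees = first 2 digits = 21, minutes = 18.85877; 21 + 18.85877/60 = 21.3143128
  S ⇒ negate
  Longitude: degrees = first 3 digits = 40, minutes = 26.9688; 40 + 26.9688/60 = 40.4494800
  W → negative

1. 11.740385, -84.507387
2. 36.047111, -81.444233
3. -13.114694, 85.040486
4. -21.314313, -40.449480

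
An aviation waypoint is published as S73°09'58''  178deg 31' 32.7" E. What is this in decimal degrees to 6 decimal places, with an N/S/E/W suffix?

φ: 73° + 9/60 + 58/3600 = 73 + 0.150000 + 0.016111 = 73.1661111
λ: 178 + 31/60 + 32.7/3600 = 178.5257500

73.166111° S, 178.525750° E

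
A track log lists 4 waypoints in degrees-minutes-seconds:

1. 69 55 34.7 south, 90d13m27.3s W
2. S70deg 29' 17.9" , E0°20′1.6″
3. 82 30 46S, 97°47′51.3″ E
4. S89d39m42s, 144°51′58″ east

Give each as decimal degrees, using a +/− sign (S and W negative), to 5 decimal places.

1. -69.92631, -90.22425
2. -70.48831, 0.33378
3. -82.51278, 97.79758
4. -89.66167, 144.86611

Point 1:
  φ: 69° + 55/60 + 34.7/3600 = 69 + 0.916667 + 0.009639 = 69.926306
  S ⇒ negate
  Lon: 90 + 13/60 + 27.3/3600 = 90.224250
  hemisphere W, so the sign is −
Point 2:
  Lat: 70 + 29/60 + 17.9/3600 = 70.488306
  S ⇒ negate
  λ: 0 + 20/60 + 1.6/3600 = 0.333778
  E → positive
Point 3:
  Lat: 82° + 30/60 + 46/3600 = 82 + 0.500000 + 0.012778 = 82.512778
  hemisphere S, so the sign is −
  Longitude: 97° + 47/60 + 51.3/3600 = 97 + 0.783333 + 0.014250 = 97.797583
  E ⇒ keep positive
Point 4:
  φ: 89° + 39/60 + 42/3600 = 89 + 0.650000 + 0.011667 = 89.661667
  S ⇒ negate
  Longitude: 144° + 51/60 + 58/3600 = 144 + 0.850000 + 0.016111 = 144.866111
  E ⇒ keep positive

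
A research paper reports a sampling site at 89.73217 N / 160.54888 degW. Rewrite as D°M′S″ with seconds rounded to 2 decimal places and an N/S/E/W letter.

Lat: 0.732170° → 43.93020′; 0.93020 × 60 = 55.8120″
Longitude: 0.548880° → 32.93280′; 0.93280 × 60 = 55.9680″

89°43′55.81″ N, 160°32′55.97″ W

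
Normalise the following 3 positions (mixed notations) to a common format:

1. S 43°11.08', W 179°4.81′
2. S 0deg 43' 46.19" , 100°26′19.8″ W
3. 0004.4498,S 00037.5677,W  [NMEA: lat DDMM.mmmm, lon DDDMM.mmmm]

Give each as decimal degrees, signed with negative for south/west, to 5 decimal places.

Point 1:
  Latitude: 43 + 11.08/60 = 43.184667
  hemisphere S, so the sign is −
  λ: 4.81′ = 0.080167°; total 179.080167
  W → negative
Point 2:
  Latitude: 0° + 43/60 + 46.19/3600 = 0 + 0.716667 + 0.012831 = 0.729497
  hemisphere S, so the sign is −
  Longitude: 100° + 26/60 + 19.8/3600 = 100 + 0.433333 + 0.005500 = 100.438833
  W → negative
Point 3:
  Latitude: split at 2 digits → 00° and 4.4498′; 0 + 4.4498/60 = 0.074163
  S → negative
  Longitude: split at 3 digits → 000° and 37.5677′; 0 + 37.5677/60 = 0.626128
  hemisphere W, so the sign is −

1. -43.18467, -179.08017
2. -0.72950, -100.43883
3. -0.07416, -0.62613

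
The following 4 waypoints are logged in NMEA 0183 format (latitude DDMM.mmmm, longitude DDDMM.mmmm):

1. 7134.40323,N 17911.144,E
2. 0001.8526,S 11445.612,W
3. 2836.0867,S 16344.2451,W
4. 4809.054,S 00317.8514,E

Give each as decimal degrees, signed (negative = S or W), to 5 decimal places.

Point 1:
  φ: degrees = first 2 digits = 71, minutes = 34.40323; 71 + 34.40323/60 = 71.573387
  N ⇒ keep positive
  Lon: split at 3 digits → 179° and 11.144′; 179 + 11.144/60 = 179.185733
  E → positive
Point 2:
  φ: split at 2 digits → 00° and 1.8526′; 0 + 1.8526/60 = 0.030877
  S ⇒ negate
  λ: degrees = first 3 digits = 114, minutes = 45.612; 114 + 45.612/60 = 114.760200
  hemisphere W, so the sign is −
Point 3:
  Latitude: split at 2 digits → 28° and 36.0867′; 28 + 36.0867/60 = 28.601445
  hemisphere S, so the sign is −
  Longitude: degrees = first 3 digits = 163, minutes = 44.2451; 163 + 44.2451/60 = 163.737418
  W → negative
Point 4:
  φ: degrees = first 2 digits = 48, minutes = 9.054; 48 + 9.054/60 = 48.150900
  S ⇒ negate
  λ: degrees = first 3 digits = 3, minutes = 17.8514; 3 + 17.8514/60 = 3.297523
  E ⇒ keep positive

1. 71.57339, 179.18573
2. -0.03088, -114.76020
3. -28.60145, -163.73742
4. -48.15090, 3.29752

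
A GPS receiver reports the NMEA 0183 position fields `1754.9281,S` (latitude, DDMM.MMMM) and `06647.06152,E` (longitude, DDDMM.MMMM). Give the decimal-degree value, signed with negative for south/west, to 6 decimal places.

-17.915468, 66.784359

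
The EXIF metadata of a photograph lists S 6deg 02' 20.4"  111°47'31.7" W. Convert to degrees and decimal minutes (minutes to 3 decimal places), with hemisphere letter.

φ: 2 + 20.4/60 = 2.34000′
Longitude: 47 + 31.7/60 = 47.52833′

6° 2.340′ S, 111° 47.528′ W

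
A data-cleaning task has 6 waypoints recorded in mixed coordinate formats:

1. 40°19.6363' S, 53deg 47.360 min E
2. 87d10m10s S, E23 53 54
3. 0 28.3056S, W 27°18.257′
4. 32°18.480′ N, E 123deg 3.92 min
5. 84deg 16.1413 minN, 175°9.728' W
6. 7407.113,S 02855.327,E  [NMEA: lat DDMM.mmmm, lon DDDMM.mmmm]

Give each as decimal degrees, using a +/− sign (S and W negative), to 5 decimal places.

Point 1:
  φ: 40 + 19.6363/60 = 40.327272
  S → negative
  Lon: 53 + 47.36/60 = 53.789333
  E ⇒ keep positive
Point 2:
  φ: 87° + 10/60 + 10/3600 = 87 + 0.166667 + 0.002778 = 87.169444
  S → negative
  Lon: 23° + 53/60 + 54/3600 = 23 + 0.883333 + 0.015000 = 23.898333
  E → positive
Point 3:
  Lat: 28.3056′ = 0.471760°; total 0.471760
  S → negative
  Lon: 27 + 18.257/60 = 27.304283
  hemisphere W, so the sign is −
Point 4:
  Latitude: 18.48′ = 0.308000°; total 32.308000
  N → positive
  Lon: 3.92′ = 0.065333°; total 123.065333
  E ⇒ keep positive
Point 5:
  Latitude: 16.1413′ = 0.269022°; total 84.269022
  N → positive
  λ: 175 + 9.728/60 = 175.162133
  W → negative
Point 6:
  Lat: degrees = first 2 digits = 74, minutes = 7.113; 74 + 7.113/60 = 74.118550
  hemisphere S, so the sign is −
  Longitude: split at 3 digits → 028° and 55.327′; 28 + 55.327/60 = 28.922117
  E ⇒ keep positive

1. -40.32727, 53.78933
2. -87.16944, 23.89833
3. -0.47176, -27.30428
4. 32.30800, 123.06533
5. 84.26902, -175.16213
6. -74.11855, 28.92212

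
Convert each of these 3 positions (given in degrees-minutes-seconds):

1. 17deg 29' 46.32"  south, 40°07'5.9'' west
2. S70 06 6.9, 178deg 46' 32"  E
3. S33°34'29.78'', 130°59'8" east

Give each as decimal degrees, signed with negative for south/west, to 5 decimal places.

1. -17.49620, -40.11831
2. -70.10192, 178.77556
3. -33.57494, 130.98556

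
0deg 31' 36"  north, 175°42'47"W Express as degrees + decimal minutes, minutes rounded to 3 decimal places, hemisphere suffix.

0° 31.600′ N, 175° 42.783′ W

φ: 31 + 36/60 = 31.60000′
Lon: seconds/60 = 0.78333; minutes = 42 + 0.78333 = 42.78333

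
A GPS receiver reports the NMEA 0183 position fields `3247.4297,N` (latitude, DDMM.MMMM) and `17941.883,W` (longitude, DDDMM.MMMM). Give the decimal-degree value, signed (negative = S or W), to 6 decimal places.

32.790495, -179.698050

Latitude: split at 2 digits → 32° and 47.4297′; 32 + 47.4297/60 = 32.7904950
N ⇒ keep positive
λ: degrees = first 3 digits = 179, minutes = 41.883; 179 + 41.883/60 = 179.6980500
W ⇒ negate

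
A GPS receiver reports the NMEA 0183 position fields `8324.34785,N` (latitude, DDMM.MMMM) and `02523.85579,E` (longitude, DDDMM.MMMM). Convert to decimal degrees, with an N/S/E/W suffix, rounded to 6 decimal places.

83.405798° N, 25.397597° E

Lat: degrees = first 2 digits = 83, minutes = 24.34785; 83 + 24.34785/60 = 83.4057975
Longitude: split at 3 digits → 025° and 23.85579′; 25 + 23.85579/60 = 25.3975965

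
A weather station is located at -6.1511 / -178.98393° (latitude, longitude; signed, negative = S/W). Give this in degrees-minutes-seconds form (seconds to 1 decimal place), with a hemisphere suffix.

6°09′4.0″ S, 178°59′2.1″ W

Latitude is negative → S; |value| = 6.151100
Latitude: 0.151100° → 9.06600′; 0.06600 × 60 = 3.960″
Longitude is negative → W; |value| = 178.983930
Longitude: 0.983930 × 60 = 59.03580′ → 59′, remainder × 60 = 2.148″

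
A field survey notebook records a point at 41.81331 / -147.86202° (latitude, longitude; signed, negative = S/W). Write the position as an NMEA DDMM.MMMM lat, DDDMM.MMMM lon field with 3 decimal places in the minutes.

4148.799,N / 14751.721,W

φ: 41° + 0.813310 × 60 = 41° 48.79860′
Longitude is negative → W; |value| = 147.862020
Lon: 147° + 0.862020 × 60 = 147° 51.72120′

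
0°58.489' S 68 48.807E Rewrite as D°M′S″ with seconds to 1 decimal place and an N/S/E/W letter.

φ: fractional minutes 0.48900 × 60 = 29.340″
Longitude: fractional minutes 0.80700 × 60 = 48.420″

0°58′29.3″ S, 68°48′48.4″ E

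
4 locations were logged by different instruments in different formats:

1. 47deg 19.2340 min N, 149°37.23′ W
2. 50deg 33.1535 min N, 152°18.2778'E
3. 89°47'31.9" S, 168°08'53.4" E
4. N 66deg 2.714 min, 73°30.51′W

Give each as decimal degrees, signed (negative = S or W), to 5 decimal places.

1. 47.32057, -149.62050
2. 50.55256, 152.30463
3. -89.79219, 168.14817
4. 66.04523, -73.50850

Point 1:
  φ: 47 + 19.234/60 = 47.320567
  N → positive
  λ: 37.23′ = 0.620500°; total 149.620500
  hemisphere W, so the sign is −
Point 2:
  Lat: 33.1535′ = 0.552558°; total 50.552558
  N ⇒ keep positive
  Lon: 18.2778′ = 0.304630°; total 152.304630
  E → positive
Point 3:
  Latitude: 89 + 47/60 + 31.9/3600 = 89.792194
  S → negative
  Lon: 8′ + 53.4″ = 8.89000′; 168 + 8.89000/60 = 168.148167
  E ⇒ keep positive
Point 4:
  Lat: 66 + 2.714/60 = 66.045233
  N → positive
  Lon: 73 + 30.51/60 = 73.508500
  hemisphere W, so the sign is −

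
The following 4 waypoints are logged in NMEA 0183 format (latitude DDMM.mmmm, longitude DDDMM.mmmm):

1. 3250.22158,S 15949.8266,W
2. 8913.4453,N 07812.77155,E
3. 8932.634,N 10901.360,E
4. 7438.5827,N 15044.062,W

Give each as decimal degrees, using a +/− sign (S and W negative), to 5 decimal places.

Point 1:
  Latitude: degrees = first 2 digits = 32, minutes = 50.22158; 32 + 50.22158/60 = 32.837026
  S → negative
  λ: split at 3 digits → 159° and 49.8266′; 159 + 49.8266/60 = 159.830443
  W ⇒ negate
Point 2:
  Lat: split at 2 digits → 89° and 13.4453′; 89 + 13.4453/60 = 89.224088
  N → positive
  Longitude: split at 3 digits → 078° and 12.77155′; 78 + 12.77155/60 = 78.212859
  E ⇒ keep positive
Point 3:
  Lat: split at 2 digits → 89° and 32.634′; 89 + 32.634/60 = 89.543900
  N ⇒ keep positive
  Longitude: split at 3 digits → 109° and 1.36′; 109 + 1.36/60 = 109.022667
  E → positive
Point 4:
  φ: degrees = first 2 digits = 74, minutes = 38.5827; 74 + 38.5827/60 = 74.643045
  N → positive
  Lon: split at 3 digits → 150° and 44.062′; 150 + 44.062/60 = 150.734367
  hemisphere W, so the sign is −

1. -32.83703, -159.83044
2. 89.22409, 78.21286
3. 89.54390, 109.02267
4. 74.64305, -150.73437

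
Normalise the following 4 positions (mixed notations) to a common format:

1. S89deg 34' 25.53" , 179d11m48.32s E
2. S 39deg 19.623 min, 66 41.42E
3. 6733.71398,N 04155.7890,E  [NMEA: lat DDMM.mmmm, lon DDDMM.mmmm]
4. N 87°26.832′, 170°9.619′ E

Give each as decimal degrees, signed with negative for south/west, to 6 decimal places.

1. -89.573758, 179.196756
2. -39.327050, 66.690333
3. 67.561900, 41.929817
4. 87.447200, 170.160317

Point 1:
  Latitude: 89 + 34/60 + 25.53/3600 = 89.5737583
  S ⇒ negate
  Lon: 11′ + 48.32″ = 11.80533′; 179 + 11.80533/60 = 179.1967556
  E ⇒ keep positive
Point 2:
  Latitude: 39 + 19.623/60 = 39.3270500
  S → negative
  Lon: 41.42′ = 0.690333°; total 66.6903333
  E → positive
Point 3:
  φ: split at 2 digits → 67° and 33.71398′; 67 + 33.71398/60 = 67.5618997
  N → positive
  Longitude: degrees = first 3 digits = 41, minutes = 55.789; 41 + 55.789/60 = 41.9298167
  E → positive
Point 4:
  Latitude: 26.832′ = 0.447200°; total 87.4472000
  N → positive
  λ: 170 + 9.619/60 = 170.1603167
  E → positive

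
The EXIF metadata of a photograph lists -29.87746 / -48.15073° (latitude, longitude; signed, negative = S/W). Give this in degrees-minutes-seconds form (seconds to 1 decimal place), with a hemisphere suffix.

29°52′38.9″ S, 48°09′2.6″ W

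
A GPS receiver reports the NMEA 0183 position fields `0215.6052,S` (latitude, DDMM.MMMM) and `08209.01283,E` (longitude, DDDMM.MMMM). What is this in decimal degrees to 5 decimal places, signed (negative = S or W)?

Lat: degrees = first 2 digits = 2, minutes = 15.6052; 2 + 15.6052/60 = 2.260087
S → negative
Longitude: degrees = first 3 digits = 82, minutes = 9.01283; 82 + 9.01283/60 = 82.150214
E ⇒ keep positive

-2.26009, 82.15021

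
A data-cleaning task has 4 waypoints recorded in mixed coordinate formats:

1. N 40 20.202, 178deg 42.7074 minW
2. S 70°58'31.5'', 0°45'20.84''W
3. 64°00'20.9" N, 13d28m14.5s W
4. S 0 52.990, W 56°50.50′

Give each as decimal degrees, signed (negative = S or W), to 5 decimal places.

1. 40.33670, -178.71179
2. -70.97542, -0.75579
3. 64.00581, -13.47069
4. -0.88317, -56.84167

Point 1:
  Lat: 20.202′ = 0.336700°; total 40.336700
  N → positive
  Lon: 42.7074′ = 0.711790°; total 178.711790
  hemisphere W, so the sign is −
Point 2:
  Lat: 70 + 58/60 + 31.5/3600 = 70.975417
  hemisphere S, so the sign is −
  λ: 45′ + 20.84″ = 45.34733′; 0 + 45.34733/60 = 0.755789
  W ⇒ negate
Point 3:
  Lat: 64 + 0/60 + 20.9/3600 = 64.005806
  N → positive
  λ: 13° + 28/60 + 14.5/3600 = 13 + 0.466667 + 0.004028 = 13.470694
  hemisphere W, so the sign is −
Point 4:
  Lat: 0 + 52.99/60 = 0.883167
  S ⇒ negate
  Longitude: 50.5′ = 0.841667°; total 56.841667
  W → negative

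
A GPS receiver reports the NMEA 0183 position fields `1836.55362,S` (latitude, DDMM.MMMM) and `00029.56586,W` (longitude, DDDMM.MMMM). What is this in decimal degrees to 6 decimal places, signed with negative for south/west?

-18.609227, -0.492764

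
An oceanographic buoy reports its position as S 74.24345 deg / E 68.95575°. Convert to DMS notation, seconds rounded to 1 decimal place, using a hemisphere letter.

74°14′36.4″ S, 68°57′20.7″ E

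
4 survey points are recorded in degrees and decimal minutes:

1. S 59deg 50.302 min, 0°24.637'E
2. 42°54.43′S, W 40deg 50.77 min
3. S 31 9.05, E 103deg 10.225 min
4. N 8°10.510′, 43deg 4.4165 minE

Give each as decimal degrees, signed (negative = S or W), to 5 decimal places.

1. -59.83837, 0.41062
2. -42.90717, -40.84617
3. -31.15083, 103.17042
4. 8.17517, 43.07361

Point 1:
  φ: 59 + 50.302/60 = 59.838367
  S ⇒ negate
  λ: 0 + 24.637/60 = 0.410617
  E ⇒ keep positive
Point 2:
  Lat: 54.43′ = 0.907167°; total 42.907167
  S ⇒ negate
  Longitude: 50.77′ = 0.846167°; total 40.846167
  hemisphere W, so the sign is −
Point 3:
  Latitude: 31 + 9.05/60 = 31.150833
  hemisphere S, so the sign is −
  λ: 103 + 10.225/60 = 103.170417
  E → positive
Point 4:
  Latitude: 10.51′ = 0.175167°; total 8.175167
  N → positive
  Longitude: 4.4165′ = 0.073608°; total 43.073608
  E → positive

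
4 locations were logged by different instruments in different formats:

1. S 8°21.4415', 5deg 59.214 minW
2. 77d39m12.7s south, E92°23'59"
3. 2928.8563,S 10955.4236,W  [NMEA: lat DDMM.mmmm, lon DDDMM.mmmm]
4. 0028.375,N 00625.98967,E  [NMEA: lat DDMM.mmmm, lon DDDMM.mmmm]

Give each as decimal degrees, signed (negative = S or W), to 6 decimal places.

Point 1:
  Latitude: 21.4415′ = 0.357358°; total 8.3573583
  S ⇒ negate
  λ: 59.214′ = 0.986900°; total 5.9869000
  W ⇒ negate
Point 2:
  φ: 77° + 39/60 + 12.7/3600 = 77 + 0.650000 + 0.003528 = 77.6535278
  hemisphere S, so the sign is −
  λ: 92 + 23/60 + 59/3600 = 92.3997222
  E → positive
Point 3:
  φ: degrees = first 2 digits = 29, minutes = 28.8563; 29 + 28.8563/60 = 29.4809383
  hemisphere S, so the sign is −
  Longitude: degrees = first 3 digits = 109, minutes = 55.4236; 109 + 55.4236/60 = 109.9237267
  W ⇒ negate
Point 4:
  Lat: split at 2 digits → 00° and 28.375′; 0 + 28.375/60 = 0.4729167
  N ⇒ keep positive
  Longitude: degrees = first 3 digits = 6, minutes = 25.98967; 6 + 25.98967/60 = 6.4331612
  E ⇒ keep positive

1. -8.357358, -5.986900
2. -77.653528, 92.399722
3. -29.480938, -109.923727
4. 0.472917, 6.433161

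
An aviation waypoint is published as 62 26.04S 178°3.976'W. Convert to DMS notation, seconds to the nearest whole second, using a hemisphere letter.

62°26′2″ S, 178°03′59″ W

Lat: 26.04000′ → 26′ and 0.04000 × 60 = 2.40″
Longitude: fractional minutes 0.97600 × 60 = 58.56″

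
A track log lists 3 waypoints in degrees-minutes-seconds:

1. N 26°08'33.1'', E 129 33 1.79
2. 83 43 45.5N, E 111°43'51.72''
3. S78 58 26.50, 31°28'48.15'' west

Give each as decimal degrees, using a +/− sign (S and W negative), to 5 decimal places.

Point 1:
  Lat: 26 + 8/60 + 33.1/3600 = 26.142528
  N ⇒ keep positive
  Longitude: 129 + 33/60 + 1.79/3600 = 129.550497
  E → positive
Point 2:
  φ: 83° + 43/60 + 45.5/3600 = 83 + 0.716667 + 0.012639 = 83.729306
  N ⇒ keep positive
  λ: 43′ + 51.72″ = 43.86200′; 111 + 43.86200/60 = 111.731033
  E ⇒ keep positive
Point 3:
  Latitude: 58′ + 26.5″ = 58.44167′; 78 + 58.44167/60 = 78.974028
  S → negative
  Longitude: 28′ + 48.15″ = 28.80250′; 31 + 28.80250/60 = 31.480042
  hemisphere W, so the sign is −

1. 26.14253, 129.55050
2. 83.72931, 111.73103
3. -78.97403, -31.48004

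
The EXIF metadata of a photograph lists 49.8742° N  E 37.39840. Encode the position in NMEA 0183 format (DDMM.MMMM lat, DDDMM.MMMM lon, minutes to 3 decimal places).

φ: 49° + 0.874200 × 60 = 49° 52.45200′
λ: minutes = (37.398400 − 37) × 60 = 23.90400

4952.452,N / 03723.904,E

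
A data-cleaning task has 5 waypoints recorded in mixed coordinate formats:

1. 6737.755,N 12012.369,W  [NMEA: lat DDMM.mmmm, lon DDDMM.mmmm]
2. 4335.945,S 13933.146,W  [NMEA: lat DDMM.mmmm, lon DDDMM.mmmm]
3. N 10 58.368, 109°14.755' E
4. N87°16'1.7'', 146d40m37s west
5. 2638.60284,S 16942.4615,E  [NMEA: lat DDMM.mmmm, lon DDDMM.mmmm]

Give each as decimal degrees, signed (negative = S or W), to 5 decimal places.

1. 67.62925, -120.20615
2. -43.59908, -139.55243
3. 10.97280, 109.24592
4. 87.26714, -146.67694
5. -26.64338, 169.70769

Point 1:
  Latitude: split at 2 digits → 67° and 37.755′; 67 + 37.755/60 = 67.629250
  N → positive
  Lon: split at 3 digits → 120° and 12.369′; 120 + 12.369/60 = 120.206150
  hemisphere W, so the sign is −
Point 2:
  φ: degrees = first 2 digits = 43, minutes = 35.945; 43 + 35.945/60 = 43.599083
  hemisphere S, so the sign is −
  Lon: split at 3 digits → 139° and 33.146′; 139 + 33.146/60 = 139.552433
  hemisphere W, so the sign is −
Point 3:
  Lat: 10 + 58.368/60 = 10.972800
  N ⇒ keep positive
  λ: 109 + 14.755/60 = 109.245917
  E ⇒ keep positive
Point 4:
  Lat: 87° + 16/60 + 1.7/3600 = 87 + 0.266667 + 0.000472 = 87.267139
  N ⇒ keep positive
  Lon: 146° + 40/60 + 37/3600 = 146 + 0.666667 + 0.010278 = 146.676944
  W → negative
Point 5:
  φ: split at 2 digits → 26° and 38.60284′; 26 + 38.60284/60 = 26.643381
  hemisphere S, so the sign is −
  Longitude: split at 3 digits → 169° and 42.4615′; 169 + 42.4615/60 = 169.707692
  E → positive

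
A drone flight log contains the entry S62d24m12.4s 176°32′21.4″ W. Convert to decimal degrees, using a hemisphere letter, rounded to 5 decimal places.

62.40344° S, 176.53928° W

Latitude: 62° + 24/60 + 12.4/3600 = 62 + 0.400000 + 0.003444 = 62.403444
Longitude: 176° + 32/60 + 21.4/3600 = 176 + 0.533333 + 0.005944 = 176.539278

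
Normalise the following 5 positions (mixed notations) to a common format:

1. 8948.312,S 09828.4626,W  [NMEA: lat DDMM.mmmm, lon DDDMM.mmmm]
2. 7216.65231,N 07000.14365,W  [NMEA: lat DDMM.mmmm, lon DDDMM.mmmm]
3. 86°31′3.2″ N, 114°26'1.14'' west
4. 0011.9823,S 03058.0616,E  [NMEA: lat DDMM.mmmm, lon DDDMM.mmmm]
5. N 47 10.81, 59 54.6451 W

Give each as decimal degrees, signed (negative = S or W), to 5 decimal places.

1. -89.80520, -98.47438
2. 72.27754, -70.00239
3. 86.51756, -114.43365
4. -0.19971, 30.96769
5. 47.18017, -59.91075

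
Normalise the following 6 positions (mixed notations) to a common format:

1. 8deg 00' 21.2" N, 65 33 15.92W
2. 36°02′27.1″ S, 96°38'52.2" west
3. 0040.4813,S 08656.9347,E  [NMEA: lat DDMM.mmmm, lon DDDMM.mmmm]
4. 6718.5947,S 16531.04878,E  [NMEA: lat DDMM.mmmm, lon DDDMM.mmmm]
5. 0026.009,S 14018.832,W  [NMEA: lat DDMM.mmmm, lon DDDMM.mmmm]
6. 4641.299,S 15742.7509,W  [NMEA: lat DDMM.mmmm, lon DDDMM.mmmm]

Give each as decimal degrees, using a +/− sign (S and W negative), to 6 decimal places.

1. 8.005889, -65.554422
2. -36.040861, -96.647833
3. -0.674688, 86.948912
4. -67.309912, 165.517480
5. -0.433483, -140.313867
6. -46.688317, -157.712515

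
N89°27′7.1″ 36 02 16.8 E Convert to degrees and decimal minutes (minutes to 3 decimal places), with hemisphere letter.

89° 27.118′ N, 36° 2.280′ E

Lat: seconds/60 = 0.11833; minutes = 27 + 0.11833 = 27.11833
Lon: seconds/60 = 0.28000; minutes = 2 + 0.28000 = 2.28000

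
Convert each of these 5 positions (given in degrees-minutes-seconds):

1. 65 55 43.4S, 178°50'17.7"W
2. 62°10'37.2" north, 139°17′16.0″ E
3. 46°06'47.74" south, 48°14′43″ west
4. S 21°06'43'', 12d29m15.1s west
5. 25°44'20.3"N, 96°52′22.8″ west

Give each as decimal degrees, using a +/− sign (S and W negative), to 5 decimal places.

Point 1:
  φ: 55′ + 43.4″ = 55.72333′; 65 + 55.72333/60 = 65.928722
  S ⇒ negate
  Longitude: 178 + 50/60 + 17.7/3600 = 178.838250
  W ⇒ negate
Point 2:
  Lat: 62° + 10/60 + 37.2/3600 = 62 + 0.166667 + 0.010333 = 62.177000
  N → positive
  Longitude: 17′ + 16″ = 17.26667′; 139 + 17.26667/60 = 139.287778
  E ⇒ keep positive
Point 3:
  φ: 46° + 6/60 + 47.74/3600 = 46 + 0.100000 + 0.013261 = 46.113261
  S → negative
  Lon: 48 + 14/60 + 43/3600 = 48.245278
  hemisphere W, so the sign is −
Point 4:
  φ: 21° + 6/60 + 43/3600 = 21 + 0.100000 + 0.011944 = 21.111944
  hemisphere S, so the sign is −
  Longitude: 29′ + 15.1″ = 29.25167′; 12 + 29.25167/60 = 12.487528
  W ⇒ negate
Point 5:
  φ: 25 + 44/60 + 20.3/3600 = 25.738972
  N → positive
  Lon: 96° + 52/60 + 22.8/3600 = 96 + 0.866667 + 0.006333 = 96.873000
  hemisphere W, so the sign is −

1. -65.92872, -178.83825
2. 62.17700, 139.28778
3. -46.11326, -48.24528
4. -21.11194, -12.48753
5. 25.73897, -96.87300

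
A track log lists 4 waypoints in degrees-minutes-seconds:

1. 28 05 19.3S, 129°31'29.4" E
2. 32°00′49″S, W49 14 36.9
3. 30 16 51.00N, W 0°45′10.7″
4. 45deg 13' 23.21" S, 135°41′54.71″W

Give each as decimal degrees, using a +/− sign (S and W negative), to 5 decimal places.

Point 1:
  Lat: 5′ + 19.3″ = 5.32167′; 28 + 5.32167/60 = 28.088694
  hemisphere S, so the sign is −
  Longitude: 129° + 31/60 + 29.4/3600 = 129 + 0.516667 + 0.008167 = 129.524833
  E ⇒ keep positive
Point 2:
  Latitude: 32° + 0/60 + 49/3600 = 32 + 0.000000 + 0.013611 = 32.013611
  hemisphere S, so the sign is −
  Longitude: 49 + 14/60 + 36.9/3600 = 49.243583
  W → negative
Point 3:
  Latitude: 16′ + 51″ = 16.85000′; 30 + 16.85000/60 = 30.280833
  N → positive
  Longitude: 0 + 45/60 + 10.7/3600 = 0.752972
  W → negative
Point 4:
  Lat: 45 + 13/60 + 23.21/3600 = 45.223114
  hemisphere S, so the sign is −
  λ: 41′ + 54.71″ = 41.91183′; 135 + 41.91183/60 = 135.698531
  W → negative

1. -28.08869, 129.52483
2. -32.01361, -49.24358
3. 30.28083, -0.75297
4. -45.22311, -135.69853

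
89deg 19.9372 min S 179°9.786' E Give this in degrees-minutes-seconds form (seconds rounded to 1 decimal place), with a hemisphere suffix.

89°19′56.2″ S, 179°09′47.2″ E

Latitude: 19.93720′ → 19′ and 0.93720 × 60 = 56.232″
Longitude: 9.78600′ → 9′ and 0.78600 × 60 = 47.160″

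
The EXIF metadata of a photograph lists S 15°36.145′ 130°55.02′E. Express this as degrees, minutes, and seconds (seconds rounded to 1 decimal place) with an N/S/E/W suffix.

Lat: fractional minutes 0.14500 × 60 = 8.700″
λ: fractional minutes 0.02000 × 60 = 1.200″

15°36′8.7″ S, 130°55′1.2″ E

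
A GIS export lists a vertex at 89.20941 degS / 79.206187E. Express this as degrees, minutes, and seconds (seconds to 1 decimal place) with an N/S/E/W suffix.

89°12′33.9″ S, 79°12′22.3″ E

Lat: 0.209410° → 12.56460′; 0.56460 × 60 = 33.876″
Longitude: 0.206187 × 60 = 12.37122′ → 12′, remainder × 60 = 22.273″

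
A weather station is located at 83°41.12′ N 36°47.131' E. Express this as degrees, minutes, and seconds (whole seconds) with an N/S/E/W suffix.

83°41′7″ N, 36°47′8″ E

Lat: 41.12000′ → 41′ and 0.12000 × 60 = 7.20″
Lon: fractional minutes 0.13100 × 60 = 7.86″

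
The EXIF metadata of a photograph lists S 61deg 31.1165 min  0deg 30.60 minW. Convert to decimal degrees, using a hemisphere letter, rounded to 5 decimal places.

φ: 61 + 31.1165/60 = 61.518608
λ: 30.6′ = 0.510000°; total 0.510000

61.51861° S, 0.51000° W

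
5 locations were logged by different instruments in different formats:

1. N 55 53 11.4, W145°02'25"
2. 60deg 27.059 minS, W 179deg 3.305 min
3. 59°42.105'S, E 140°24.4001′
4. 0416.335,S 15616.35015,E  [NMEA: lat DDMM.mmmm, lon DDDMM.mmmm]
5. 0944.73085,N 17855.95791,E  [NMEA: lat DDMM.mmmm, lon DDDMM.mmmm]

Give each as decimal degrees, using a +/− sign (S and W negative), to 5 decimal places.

1. 55.88650, -145.04028
2. -60.45098, -179.05508
3. -59.70175, 140.40667
4. -4.27225, 156.27250
5. 9.74551, 178.93263

Point 1:
  Latitude: 55 + 53/60 + 11.4/3600 = 55.886500
  N → positive
  Lon: 2′ + 25″ = 2.41667′; 145 + 2.41667/60 = 145.040278
  hemisphere W, so the sign is −
Point 2:
  Latitude: 60 + 27.059/60 = 60.450983
  S ⇒ negate
  λ: 3.305′ = 0.055083°; total 179.055083
  hemisphere W, so the sign is −
Point 3:
  Latitude: 42.105′ = 0.701750°; total 59.701750
  hemisphere S, so the sign is −
  Lon: 140 + 24.4001/60 = 140.406668
  E ⇒ keep positive
Point 4:
  φ: split at 2 digits → 04° and 16.335′; 4 + 16.335/60 = 4.272250
  S ⇒ negate
  λ: degrees = first 3 digits = 156, minutes = 16.35015; 156 + 16.35015/60 = 156.272503
  E → positive
Point 5:
  Lat: degrees = first 2 digits = 9, minutes = 44.73085; 9 + 44.73085/60 = 9.745514
  N ⇒ keep positive
  λ: degrees = first 3 digits = 178, minutes = 55.95791; 178 + 55.95791/60 = 178.932632
  E → positive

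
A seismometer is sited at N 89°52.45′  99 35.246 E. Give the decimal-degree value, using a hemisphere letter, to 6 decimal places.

φ: 52.45′ = 0.874167°; total 89.8741667
λ: 99 + 35.246/60 = 99.5874333

89.874167° N, 99.587433° E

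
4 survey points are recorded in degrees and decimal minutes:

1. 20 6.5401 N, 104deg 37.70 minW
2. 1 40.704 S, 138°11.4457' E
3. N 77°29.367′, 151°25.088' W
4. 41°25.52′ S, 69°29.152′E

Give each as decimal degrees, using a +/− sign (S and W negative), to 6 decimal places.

Point 1:
  φ: 6.5401′ = 0.109002°; total 20.1090017
  N ⇒ keep positive
  Lon: 104 + 37.7/60 = 104.6283333
  W ⇒ negate
Point 2:
  Latitude: 1 + 40.704/60 = 1.6784000
  S ⇒ negate
  Lon: 138 + 11.4457/60 = 138.1907617
  E → positive
Point 3:
  φ: 29.367′ = 0.489450°; total 77.4894500
  N ⇒ keep positive
  λ: 25.088′ = 0.418133°; total 151.4181333
  hemisphere W, so the sign is −
Point 4:
  Latitude: 41 + 25.52/60 = 41.4253333
  hemisphere S, so the sign is −
  λ: 69 + 29.152/60 = 69.4858667
  E → positive

1. 20.109002, -104.628333
2. -1.678400, 138.190762
3. 77.489450, -151.418133
4. -41.425333, 69.485867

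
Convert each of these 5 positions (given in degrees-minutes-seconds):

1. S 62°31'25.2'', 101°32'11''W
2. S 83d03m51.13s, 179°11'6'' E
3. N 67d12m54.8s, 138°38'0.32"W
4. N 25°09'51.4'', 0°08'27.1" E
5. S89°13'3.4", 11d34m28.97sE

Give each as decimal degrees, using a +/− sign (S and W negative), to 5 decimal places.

Point 1:
  Latitude: 62° + 31/60 + 25.2/3600 = 62 + 0.516667 + 0.007000 = 62.523667
  S → negative
  Lon: 32′ + 11″ = 32.18333′; 101 + 32.18333/60 = 101.536389
  W ⇒ negate
Point 2:
  φ: 3′ + 51.13″ = 3.85217′; 83 + 3.85217/60 = 83.064203
  S → negative
  Lon: 11′ + 6″ = 11.10000′; 179 + 11.10000/60 = 179.185000
  E → positive
Point 3:
  Lat: 67 + 12/60 + 54.8/3600 = 67.215222
  N → positive
  Longitude: 138° + 38/60 + 0.32/3600 = 138 + 0.633333 + 0.000089 = 138.633422
  W ⇒ negate
Point 4:
  Latitude: 25 + 9/60 + 51.4/3600 = 25.164278
  N ⇒ keep positive
  λ: 0 + 8/60 + 27.1/3600 = 0.140861
  E ⇒ keep positive
Point 5:
  Latitude: 89° + 13/60 + 3.4/3600 = 89 + 0.216667 + 0.000944 = 89.217611
  S ⇒ negate
  Longitude: 34′ + 28.97″ = 34.48283′; 11 + 34.48283/60 = 11.574714
  E → positive

1. -62.52367, -101.53639
2. -83.06420, 179.18500
3. 67.21522, -138.63342
4. 25.16428, 0.14086
5. -89.21761, 11.57471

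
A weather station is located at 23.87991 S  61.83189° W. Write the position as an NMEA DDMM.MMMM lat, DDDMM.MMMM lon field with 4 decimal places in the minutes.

2352.7946,S / 06149.9134,W

Latitude: minutes = (23.879910 − 23) × 60 = 52.794600
Longitude: fractional part 0.831890 → 49.913400 minutes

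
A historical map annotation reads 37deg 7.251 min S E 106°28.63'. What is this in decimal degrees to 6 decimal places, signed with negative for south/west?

Lat: 7.251′ = 0.120850°; total 37.1208500
hemisphere S, so the sign is −
λ: 28.63′ = 0.477167°; total 106.4771667
E → positive

-37.120850, 106.477167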